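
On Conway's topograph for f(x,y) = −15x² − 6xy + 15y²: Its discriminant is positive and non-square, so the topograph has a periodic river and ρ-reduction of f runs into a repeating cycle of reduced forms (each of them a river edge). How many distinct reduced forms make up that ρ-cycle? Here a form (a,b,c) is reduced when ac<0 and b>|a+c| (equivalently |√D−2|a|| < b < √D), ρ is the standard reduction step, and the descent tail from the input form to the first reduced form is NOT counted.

D = 936, ⌊√D⌋ = 30
descent: ρ → (15,6,-15)  [lands on river]
river: ρ → (-15,24,6)
river: ρ → (6,24,-15)
river: ρ → (-15,6,15)
river: ρ → (15,24,-6)
river: ρ → (-6,24,15)
ρ-cycle length = 6 (tail of 1 descent step not counted)

6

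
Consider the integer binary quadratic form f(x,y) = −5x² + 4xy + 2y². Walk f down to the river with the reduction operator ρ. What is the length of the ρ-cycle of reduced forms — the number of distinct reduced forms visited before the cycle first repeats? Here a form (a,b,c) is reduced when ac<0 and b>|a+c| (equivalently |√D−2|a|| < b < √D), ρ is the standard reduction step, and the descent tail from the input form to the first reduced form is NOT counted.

D = 56, ⌊√D⌋ = 7
river: ρ → (2,4,-5)
river: ρ → (-5,6,1)
river: ρ → (1,6,-5)
river: ρ → (-5,4,2)
ρ-cycle length = 4 (tail of 0 descent steps not counted)

4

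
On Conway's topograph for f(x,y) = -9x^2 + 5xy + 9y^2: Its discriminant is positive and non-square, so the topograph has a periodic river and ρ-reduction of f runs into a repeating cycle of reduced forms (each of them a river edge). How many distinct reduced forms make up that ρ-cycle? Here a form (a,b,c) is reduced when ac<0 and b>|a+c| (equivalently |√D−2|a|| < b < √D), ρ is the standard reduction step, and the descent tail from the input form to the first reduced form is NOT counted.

D = 349, ⌊√D⌋ = 18
river: ρ → (9,13,-5)
river: ρ → (-5,17,3)
river: ρ → (3,13,-15)
river: ρ → (-15,17,1)
river: ρ → (1,17,-15)
river: ρ → (-15,13,3)
river: ρ → (3,17,-5)
river: ρ → (-5,13,9)
river: ρ → (9,5,-9)
river: ρ → (-9,13,5)
river: ρ → (5,17,-3)
river: ρ → (-3,13,15)
river: ρ → (15,17,-1)
river: ρ → (-1,17,15)
river: ρ → (15,13,-3)
river: ρ → (-3,17,5)
river: ρ → (5,13,-9)
river: ρ → (-9,5,9)
ρ-cycle length = 18 (tail of 0 descent steps not counted)

18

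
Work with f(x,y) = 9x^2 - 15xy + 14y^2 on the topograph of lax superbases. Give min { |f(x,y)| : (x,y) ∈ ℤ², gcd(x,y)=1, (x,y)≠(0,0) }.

translate: b→3 (≡-15 mod 18), so (9,-15,14)→(9,3,8)
flip: (9,3,8)→(8,-3,9)
reduced (well bottom): (8,-3,9) with a≤c, −a<b≤a
well minimum = a = 8

8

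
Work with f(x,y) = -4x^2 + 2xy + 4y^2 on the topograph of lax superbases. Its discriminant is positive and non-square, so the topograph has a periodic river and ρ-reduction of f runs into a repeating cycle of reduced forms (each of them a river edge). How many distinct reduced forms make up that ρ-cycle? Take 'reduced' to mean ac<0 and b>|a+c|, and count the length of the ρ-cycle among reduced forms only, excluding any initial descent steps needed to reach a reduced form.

D = 68, ⌊√D⌋ = 8
river: ρ → (4,6,-2)
river: ρ → (-2,6,4)
river: ρ → (4,2,-4)
river: ρ → (-4,6,2)
river: ρ → (2,6,-4)
river: ρ → (-4,2,4)
ρ-cycle length = 6 (tail of 0 descent steps not counted)

6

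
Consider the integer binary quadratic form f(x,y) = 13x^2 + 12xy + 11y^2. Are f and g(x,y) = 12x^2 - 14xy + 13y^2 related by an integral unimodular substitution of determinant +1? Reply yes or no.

D₁ = -428, D₂ = -428
f: flip: (13,12,11)→(11,-12,13)
f: translate: b→10 (≡-12 mod 22), so (11,-12,13)→(11,10,12)
f: reduced (well bottom): (11,10,12) with a≤c, −a<b≤a
g: translate: b→10 (≡-14 mod 24), so (12,-14,13)→(12,10,11)
g: flip: (12,10,11)→(11,-10,12)
g: reduced (well bottom): (11,-10,12) with a≤c, −a<b≤a
reduced forms (11, 10, 12) vs (11, -10, 12) ⇒ inequivalent

no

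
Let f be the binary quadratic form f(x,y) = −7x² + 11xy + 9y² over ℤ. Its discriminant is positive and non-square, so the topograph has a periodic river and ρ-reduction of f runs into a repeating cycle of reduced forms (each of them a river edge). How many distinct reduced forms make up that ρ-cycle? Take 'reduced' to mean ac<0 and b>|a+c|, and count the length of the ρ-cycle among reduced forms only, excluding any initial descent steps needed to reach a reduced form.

D = 373, ⌊√D⌋ = 19
river: ρ → (9,7,-9)
river: ρ → (-9,11,7)
river: ρ → (7,17,-3)
river: ρ → (-3,19,1)
river: ρ → (1,19,-3)
river: ρ → (-3,17,7)
river: ρ → (7,11,-9)
river: ρ → (-9,7,9)
river: ρ → (9,11,-7)
river: ρ → (-7,17,3)
river: ρ → (3,19,-1)
river: ρ → (-1,19,3)
river: ρ → (3,17,-7)
river: ρ → (-7,11,9)
ρ-cycle length = 14 (tail of 0 descent steps not counted)

14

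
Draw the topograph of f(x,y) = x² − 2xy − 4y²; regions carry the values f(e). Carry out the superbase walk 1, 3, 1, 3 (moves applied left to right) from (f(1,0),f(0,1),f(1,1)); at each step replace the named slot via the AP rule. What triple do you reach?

start (1,-4,-5) = (f(1,0),f(0,1),f(1,1))
replace slot 1: 2·((-4)+(-5)) − 1 = -19 → (-19,-4,-5)
replace slot 3: 2·((-19)+(-4)) − (-5) = -41 → (-19,-4,-41)
replace slot 1: 2·((-4)+(-41)) − (-19) = -71 → (-71,-4,-41)
replace slot 3: 2·((-71)+(-4)) − (-41) = -109 → (-71,-4,-109)

-71,-4,-109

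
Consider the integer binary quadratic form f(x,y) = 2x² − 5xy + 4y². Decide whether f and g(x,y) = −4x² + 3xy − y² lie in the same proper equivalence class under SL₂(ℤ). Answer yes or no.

D₁ = -7, D₂ = -7
f: translate: b→-1 (≡-5 mod 4), so (2,-5,4)→(2,-1,1)
f: flip: (2,-1,1)→(1,1,2)
f: reduced (well bottom): (1,1,2) with a≤c, −a<b≤a
g is negative-definite; reduce −g:
−g: flip: (4,-3,1)→(1,3,4)
−g: translate: b→1 (≡3 mod 2), so (1,3,4)→(1,1,2)
−g: reduced (well bottom): (1,1,2) with a≤c, −a<b≤a
flip sign back: reduced form of g is (-1,-1,-2)
reduced forms (1, 1, 2) vs (-1, -1, -2) ⇒ inequivalent

no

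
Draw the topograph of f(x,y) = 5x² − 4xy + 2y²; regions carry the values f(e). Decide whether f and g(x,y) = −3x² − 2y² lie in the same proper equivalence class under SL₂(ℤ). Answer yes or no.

D₁ = -24, D₂ = -24
f: flip: (5,-4,2)→(2,4,5)
f: translate: b→0 (≡4 mod 4), so (2,4,5)→(2,0,3)
f: reduced (well bottom): (2,0,3) with a≤c, −a<b≤a
g is negative-definite; reduce −g:
−g: flip: (3,0,2)→(2,0,3)
−g: reduced (well bottom): (2,0,3) with a≤c, −a<b≤a
flip sign back: reduced form of g is (-2,0,-3)
reduced forms (2, 0, 3) vs (-2, 0, -3) ⇒ inequivalent

no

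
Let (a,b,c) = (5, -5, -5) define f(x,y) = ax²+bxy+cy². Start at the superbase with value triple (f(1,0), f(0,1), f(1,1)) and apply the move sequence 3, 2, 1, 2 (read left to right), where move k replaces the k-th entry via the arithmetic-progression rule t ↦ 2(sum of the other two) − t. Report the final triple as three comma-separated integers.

start (5,-5,-5) = (f(1,0),f(0,1),f(1,1))
replace slot 3: 2·(5+(-5)) − (-5) = 5 → (5,-5,5)
replace slot 2: 2·(5+5) − (-5) = 25 → (5,25,5)
replace slot 1: 2·(25+5) − 5 = 55 → (55,25,5)
replace slot 2: 2·(55+5) − 25 = 95 → (55,95,5)

55,95,5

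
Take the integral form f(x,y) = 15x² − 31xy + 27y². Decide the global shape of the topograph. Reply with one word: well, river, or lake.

D = b²−4ac = (-31)² − 4·15·27 = -659
D < 0 ⇒ definite ⇒ every region one sign ⇒ single well

well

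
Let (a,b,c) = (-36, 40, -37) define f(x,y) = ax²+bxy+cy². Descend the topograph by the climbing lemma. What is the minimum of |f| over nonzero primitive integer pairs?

translate: b→32 (≡-40 mod 72), so (36,-40,37)→(36,32,33)
flip: (36,32,33)→(33,-32,36)
reduced (well bottom): (33,-32,36) with a≤c, −a<b≤a
well minimum |f| = |-33| = 33 (negative-definite)

33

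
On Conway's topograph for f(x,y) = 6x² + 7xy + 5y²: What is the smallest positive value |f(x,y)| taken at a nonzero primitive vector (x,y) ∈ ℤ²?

translate: b→-5 (≡7 mod 12), so (6,7,5)→(6,-5,4)
flip: (6,-5,4)→(4,5,6)
translate: b→-3 (≡5 mod 8), so (4,5,6)→(4,-3,5)
reduced (well bottom): (4,-3,5) with a≤c, −a<b≤a
well minimum = a = 4

4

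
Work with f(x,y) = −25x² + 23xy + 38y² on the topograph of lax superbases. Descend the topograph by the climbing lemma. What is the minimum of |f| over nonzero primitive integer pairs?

river: ρ → (38,53,-10)
river: ρ → (-10,47,53)
river: ρ → (53,59,-4)
river: ρ → (-4,61,38)
river: ρ → (38,15,-27)
river: ρ → (-27,39,26)
river: ρ → (26,65,-1)
river: ρ → (-1,65,26)
river: ρ → (26,39,-27)
river: ρ → (-27,15,38)
river: ρ → (38,61,-4)
river: ρ → (-4,59,53)
river: ρ → (53,47,-10)
river: ρ → (-10,53,38)
river: ρ → (38,23,-25)
river: ρ → (-25,27,36)
river: ρ → (36,45,-16)
river: ρ → (-16,51,27)
river: ρ → (27,57,-10)
river: ρ → (-10,63,9)
river: ρ → (9,63,-10)
river: ρ → (-10,57,27)
river: ρ → (27,51,-16)
river: ρ → (-16,45,36)
river: ρ → (36,27,-25)
river: ρ → (-25,23,38)
closes: descent 0, river 26
min |a| on river = 1

1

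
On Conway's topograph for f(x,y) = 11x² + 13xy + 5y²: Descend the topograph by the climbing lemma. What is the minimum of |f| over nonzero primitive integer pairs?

translate: b→-9 (≡13 mod 22), so (11,13,5)→(11,-9,3)
flip: (11,-9,3)→(3,9,11)
translate: b→3 (≡9 mod 6), so (3,9,11)→(3,3,5)
reduced (well bottom): (3,3,5) with a≤c, −a<b≤a
well minimum = a = 3

3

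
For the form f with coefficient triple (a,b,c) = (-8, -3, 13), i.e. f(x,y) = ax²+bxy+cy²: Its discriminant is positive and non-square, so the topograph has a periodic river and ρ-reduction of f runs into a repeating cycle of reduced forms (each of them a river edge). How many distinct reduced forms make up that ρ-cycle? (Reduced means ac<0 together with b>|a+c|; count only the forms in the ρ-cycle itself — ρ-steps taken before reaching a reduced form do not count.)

D = 425, ⌊√D⌋ = 20
descent: ρ → (13,3,-8)
descent: ρ → (-8,13,8)  [lands on river]
river: ρ → (8,19,-2)
river: ρ → (-2,17,17)
river: ρ → (17,17,-2)
river: ρ → (-2,19,8)
river: ρ → (8,13,-8)
river: ρ → (-8,19,2)
river: ρ → (2,17,-17)
river: ρ → (-17,17,2)
river: ρ → (2,19,-8)
ρ-cycle length = 10 (tail of 2 descent steps not counted)

10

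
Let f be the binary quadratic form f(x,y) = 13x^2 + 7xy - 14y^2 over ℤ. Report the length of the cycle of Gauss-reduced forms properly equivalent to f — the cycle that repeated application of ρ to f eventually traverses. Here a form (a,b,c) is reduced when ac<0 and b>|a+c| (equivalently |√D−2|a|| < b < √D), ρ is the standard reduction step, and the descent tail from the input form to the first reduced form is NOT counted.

D = 777, ⌊√D⌋ = 27
river: ρ → (-14,21,6)
river: ρ → (6,27,-2)
river: ρ → (-2,25,19)
river: ρ → (19,13,-8)
river: ρ → (-8,19,13)
river: ρ → (13,7,-14)
ρ-cycle length = 6 (tail of 0 descent steps not counted)

6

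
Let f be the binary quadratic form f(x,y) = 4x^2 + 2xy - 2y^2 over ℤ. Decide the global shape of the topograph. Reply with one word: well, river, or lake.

D = b²−4ac = 2² − 4·4·(-2) = 36
D = 6² is a perfect square ⇒ form factors over ℤ ⇒ lakes

lake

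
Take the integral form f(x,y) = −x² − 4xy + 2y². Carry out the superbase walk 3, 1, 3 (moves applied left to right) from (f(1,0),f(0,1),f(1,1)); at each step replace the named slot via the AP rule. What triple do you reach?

start (-1,2,-3) = (f(1,0),f(0,1),f(1,1))
replace slot 3: 2·((-1)+2) − (-3) = 5 → (-1,2,5)
replace slot 1: 2·(2+5) − (-1) = 15 → (15,2,5)
replace slot 3: 2·(15+2) − 5 = 29 → (15,2,29)

15,2,29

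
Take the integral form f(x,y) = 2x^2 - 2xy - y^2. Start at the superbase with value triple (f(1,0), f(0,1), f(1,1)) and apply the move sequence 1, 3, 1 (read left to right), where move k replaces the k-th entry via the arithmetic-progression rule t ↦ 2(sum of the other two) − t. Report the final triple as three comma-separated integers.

start (2,-1,-1) = (f(1,0),f(0,1),f(1,1))
replace slot 1: 2·((-1)+(-1)) − 2 = -6 → (-6,-1,-1)
replace slot 3: 2·((-6)+(-1)) − (-1) = -13 → (-6,-1,-13)
replace slot 1: 2·((-1)+(-13)) − (-6) = -22 → (-22,-1,-13)

-22,-1,-13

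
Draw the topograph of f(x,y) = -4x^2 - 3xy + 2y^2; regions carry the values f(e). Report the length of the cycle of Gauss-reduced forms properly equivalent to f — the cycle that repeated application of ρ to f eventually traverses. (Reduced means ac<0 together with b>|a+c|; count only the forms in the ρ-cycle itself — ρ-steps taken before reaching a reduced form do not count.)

D = 41, ⌊√D⌋ = 6
descent: ρ → (2,3,-4)  [lands on river]
river: ρ → (-4,5,1)
river: ρ → (1,5,-4)
river: ρ → (-4,3,2)
river: ρ → (2,5,-2)
river: ρ → (-2,3,4)
river: ρ → (4,5,-1)
river: ρ → (-1,5,4)
river: ρ → (4,3,-2)
river: ρ → (-2,5,2)
ρ-cycle length = 10 (tail of 1 descent step not counted)

10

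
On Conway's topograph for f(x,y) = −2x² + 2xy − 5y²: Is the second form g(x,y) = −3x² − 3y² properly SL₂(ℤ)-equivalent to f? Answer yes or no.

D₁ = -36, D₂ = -36
f is negative-definite; reduce −f:
−f: translate: b→2 (≡-2 mod 4), so (2,-2,5)→(2,2,5)
−f: reduced (well bottom): (2,2,5) with a≤c, −a<b≤a
flip sign back: reduced form of f is (-2,-2,-5)
g is negative-definite; reduce −g:
−g: reduced (well bottom): (3,0,3) with a≤c, −a<b≤a
flip sign back: reduced form of g is (-3,0,-3)
reduced forms (-2, -2, -5) vs (-3, 0, -3) ⇒ inequivalent

no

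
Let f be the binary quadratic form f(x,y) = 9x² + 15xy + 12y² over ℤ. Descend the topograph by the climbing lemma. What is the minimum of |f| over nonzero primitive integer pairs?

translate: b→-3 (≡15 mod 18), so (9,15,12)→(9,-3,6)
flip: (9,-3,6)→(6,3,9)
reduced (well bottom): (6,3,9) with a≤c, −a<b≤a
well minimum = a = 6

6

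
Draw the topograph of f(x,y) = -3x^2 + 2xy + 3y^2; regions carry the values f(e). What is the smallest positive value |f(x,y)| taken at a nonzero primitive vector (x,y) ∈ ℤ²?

river: ρ → (3,4,-2)
river: ρ → (-2,4,3)
river: ρ → (3,2,-3)
river: ρ → (-3,4,2)
river: ρ → (2,4,-3)
river: ρ → (-3,2,3)
closes: descent 0, river 6
min |a| on river = 2

2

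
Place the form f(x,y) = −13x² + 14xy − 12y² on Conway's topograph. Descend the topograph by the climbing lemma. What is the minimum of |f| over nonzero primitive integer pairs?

translate: b→12 (≡-14 mod 26), so (13,-14,12)→(13,12,11)
flip: (13,12,11)→(11,-12,13)
translate: b→10 (≡-12 mod 22), so (11,-12,13)→(11,10,12)
reduced (well bottom): (11,10,12) with a≤c, −a<b≤a
well minimum |f| = |-11| = 11 (negative-definite)

11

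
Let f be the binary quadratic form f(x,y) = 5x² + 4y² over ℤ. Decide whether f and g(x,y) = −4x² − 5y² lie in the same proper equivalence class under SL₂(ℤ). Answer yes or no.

D₁ = -80, D₂ = -80
f: flip: (5,0,4)→(4,0,5)
f: reduced (well bottom): (4,0,5) with a≤c, −a<b≤a
g is negative-definite; reduce −g:
−g: reduced (well bottom): (4,0,5) with a≤c, −a<b≤a
flip sign back: reduced form of g is (-4,0,-5)
reduced forms (4, 0, 5) vs (-4, 0, -5) ⇒ inequivalent

no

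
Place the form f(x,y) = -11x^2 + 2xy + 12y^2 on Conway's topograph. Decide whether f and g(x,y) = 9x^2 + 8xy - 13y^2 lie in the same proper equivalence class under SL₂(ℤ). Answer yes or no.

D₁ = 532, D₂ = 532
river cycle of f (length 16): (12, 22, -1), (-1, 22, 12), (12, 2, -11), (-11, 20, 3), (3, 22, -4), (-4, 18, 13), (13, 8, -9), (-9, 10, 12), (12, 14, -7), (-7, 14, 12), … (6 more)
river cycle of g (length 16): (-13, 18, 4), (4, 22, -3), (-3, 20, 11), (11, 2, -12), (-12, 22, 1), (1, 22, -12), (-12, 2, 11), (11, 20, -3), (-3, 22, 4), (4, 18, -13), … (6 more)
cycles differ ⇒ inequivalent

no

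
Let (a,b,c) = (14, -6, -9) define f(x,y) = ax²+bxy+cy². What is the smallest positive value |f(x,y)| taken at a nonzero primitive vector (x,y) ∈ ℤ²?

descent: ρ → (-9,6,14)  [lands on river]
river: ρ → (14,22,-1)
river: ρ → (-1,22,14)
river: ρ → (14,6,-9)
river: ρ → (-9,12,11)
river: ρ → (11,10,-10)
river: ρ → (-10,10,11)
river: ρ → (11,12,-9)
closes: descent 1, river 8
min |a| on river = 1

1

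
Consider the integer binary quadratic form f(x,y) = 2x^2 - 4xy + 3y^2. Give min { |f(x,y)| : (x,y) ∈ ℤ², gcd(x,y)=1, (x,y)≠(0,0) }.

translate: b→0 (≡-4 mod 4), so (2,-4,3)→(2,0,1)
flip: (2,0,1)→(1,0,2)
reduced (well bottom): (1,0,2) with a≤c, −a<b≤a
well minimum = a = 1

1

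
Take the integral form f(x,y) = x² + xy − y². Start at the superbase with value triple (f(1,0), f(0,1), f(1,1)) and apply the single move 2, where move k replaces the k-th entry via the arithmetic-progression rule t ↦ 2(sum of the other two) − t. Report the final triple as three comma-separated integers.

start (1,-1,1) = (f(1,0),f(0,1),f(1,1))
replace slot 2: 2·(1+1) − (-1) = 5 → (1,5,1)

1,5,1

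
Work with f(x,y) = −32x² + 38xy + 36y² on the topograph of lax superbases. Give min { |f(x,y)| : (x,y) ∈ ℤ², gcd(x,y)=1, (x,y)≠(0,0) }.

river: ρ → (36,34,-34)
river: ρ → (-34,34,36)
river: ρ → (36,38,-32)
river: ρ → (-32,26,42)
river: ρ → (42,58,-16)
river: ρ → (-16,70,18)
river: ρ → (18,74,-8)
river: ρ → (-8,70,36)
river: ρ → (36,74,-4)
river: ρ → (-4,70,72)
river: ρ → (72,74,-2)
river: ρ → (-2,74,72)
river: ρ → (72,70,-4)
river: ρ → (-4,74,36)
river: ρ → (36,70,-8)
river: ρ → (-8,74,18)
river: ρ → (18,70,-16)
river: ρ → (-16,58,42)
river: ρ → (42,26,-32)
river: ρ → (-32,38,36)
closes: descent 0, river 20
min |a| on river = 2

2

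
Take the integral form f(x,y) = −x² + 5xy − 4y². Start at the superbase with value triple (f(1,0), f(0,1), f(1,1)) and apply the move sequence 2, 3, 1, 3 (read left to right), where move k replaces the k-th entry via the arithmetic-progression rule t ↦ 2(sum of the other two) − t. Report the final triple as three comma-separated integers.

start (-1,-4,0) = (f(1,0),f(0,1),f(1,1))
replace slot 2: 2·((-1)+0) − (-4) = 2 → (-1,2,0)
replace slot 3: 2·((-1)+2) − 0 = 2 → (-1,2,2)
replace slot 1: 2·(2+2) − (-1) = 9 → (9,2,2)
replace slot 3: 2·(9+2) − 2 = 20 → (9,2,20)

9,2,20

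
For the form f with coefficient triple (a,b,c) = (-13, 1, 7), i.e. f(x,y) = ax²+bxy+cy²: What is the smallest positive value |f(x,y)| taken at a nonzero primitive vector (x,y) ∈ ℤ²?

descent: ρ → (7,13,-7)  [lands on river]
river: ρ → (-7,15,5)
river: ρ → (5,15,-7)
river: ρ → (-7,13,7)
river: ρ → (7,15,-5)
river: ρ → (-5,15,7)
closes: descent 1, river 6
min |a| on river = 5

5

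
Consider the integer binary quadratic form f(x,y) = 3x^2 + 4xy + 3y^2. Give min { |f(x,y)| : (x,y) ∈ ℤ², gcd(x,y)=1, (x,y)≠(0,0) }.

translate: b→-2 (≡4 mod 6), so (3,4,3)→(3,-2,2)
flip: (3,-2,2)→(2,2,3)
reduced (well bottom): (2,2,3) with a≤c, −a<b≤a
well minimum = a = 2

2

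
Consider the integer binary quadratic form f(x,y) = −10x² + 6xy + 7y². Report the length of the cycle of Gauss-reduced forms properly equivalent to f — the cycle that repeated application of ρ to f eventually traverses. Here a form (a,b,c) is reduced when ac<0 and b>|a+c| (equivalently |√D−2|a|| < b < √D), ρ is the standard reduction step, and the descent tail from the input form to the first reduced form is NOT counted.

D = 316, ⌊√D⌋ = 17
river: ρ → (7,8,-9)
river: ρ → (-9,10,6)
river: ρ → (6,14,-5)
river: ρ → (-5,16,3)
river: ρ → (3,14,-10)
river: ρ → (-10,6,7)
ρ-cycle length = 6 (tail of 0 descent steps not counted)

6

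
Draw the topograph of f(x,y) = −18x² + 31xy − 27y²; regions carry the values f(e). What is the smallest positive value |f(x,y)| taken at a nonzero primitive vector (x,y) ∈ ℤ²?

translate: b→5 (≡-31 mod 36), so (18,-31,27)→(18,5,14)
flip: (18,5,14)→(14,-5,18)
reduced (well bottom): (14,-5,18) with a≤c, −a<b≤a
well minimum |f| = |-14| = 14 (negative-definite)

14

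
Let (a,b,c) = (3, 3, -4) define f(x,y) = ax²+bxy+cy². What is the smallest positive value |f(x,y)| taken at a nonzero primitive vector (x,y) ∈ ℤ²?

river: ρ → (-4,5,2)
river: ρ → (2,7,-1)
river: ρ → (-1,7,2)
river: ρ → (2,5,-4)
river: ρ → (-4,3,3)
river: ρ → (3,3,-4)
closes: descent 0, river 6
min |a| on river = 1

1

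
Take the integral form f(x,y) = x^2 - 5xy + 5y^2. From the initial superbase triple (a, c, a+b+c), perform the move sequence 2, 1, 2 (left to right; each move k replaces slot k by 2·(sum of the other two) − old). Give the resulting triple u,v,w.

start (1,5,1) = (f(1,0),f(0,1),f(1,1))
replace slot 2: 2·(1+1) − 5 = -1 → (1,-1,1)
replace slot 1: 2·((-1)+1) − 1 = -1 → (-1,-1,1)
replace slot 2: 2·((-1)+1) − (-1) = 1 → (-1,1,1)

-1,1,1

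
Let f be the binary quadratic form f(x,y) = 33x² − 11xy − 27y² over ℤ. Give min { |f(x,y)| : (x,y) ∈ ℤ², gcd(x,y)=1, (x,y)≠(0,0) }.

descent: ρ → (-27,11,33)  [lands on river]
river: ρ → (33,55,-5)
river: ρ → (-5,55,33)
river: ρ → (33,11,-27)
river: ρ → (-27,43,17)
river: ρ → (17,59,-3)
river: ρ → (-3,55,55)
river: ρ → (55,55,-3)
river: ρ → (-3,59,17)
river: ρ → (17,43,-27)
closes: descent 1, river 10
min |a| on river = 3

3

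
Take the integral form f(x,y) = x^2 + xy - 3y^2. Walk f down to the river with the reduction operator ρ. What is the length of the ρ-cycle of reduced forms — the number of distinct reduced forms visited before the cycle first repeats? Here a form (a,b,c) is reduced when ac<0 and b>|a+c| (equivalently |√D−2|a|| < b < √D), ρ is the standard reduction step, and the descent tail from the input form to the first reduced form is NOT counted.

D = 13, ⌊√D⌋ = 3
descent: ρ → (-3,-1,1)
descent: ρ → (1,3,-1)  [lands on river]
river: ρ → (-1,3,1)
ρ-cycle length = 2 (tail of 2 descent steps not counted)

2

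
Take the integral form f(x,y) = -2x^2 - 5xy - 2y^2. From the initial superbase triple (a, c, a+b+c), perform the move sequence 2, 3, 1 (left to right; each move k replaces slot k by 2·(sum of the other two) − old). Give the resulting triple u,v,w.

start (-2,-2,-9) = (f(1,0),f(0,1),f(1,1))
replace slot 2: 2·((-2)+(-9)) − (-2) = -20 → (-2,-20,-9)
replace slot 3: 2·((-2)+(-20)) − (-9) = -35 → (-2,-20,-35)
replace slot 1: 2·((-20)+(-35)) − (-2) = -108 → (-108,-20,-35)

-108,-20,-35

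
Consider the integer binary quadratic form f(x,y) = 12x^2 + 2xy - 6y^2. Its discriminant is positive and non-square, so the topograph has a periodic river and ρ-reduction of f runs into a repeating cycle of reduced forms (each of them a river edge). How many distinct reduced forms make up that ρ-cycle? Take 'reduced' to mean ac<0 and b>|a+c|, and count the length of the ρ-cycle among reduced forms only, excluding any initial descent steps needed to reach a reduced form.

D = 292, ⌊√D⌋ = 17
descent: ρ → (-6,10,8)  [lands on river]
river: ρ → (8,6,-8)
river: ρ → (-8,10,6)
river: ρ → (6,14,-4)
river: ρ → (-4,10,12)
river: ρ → (12,14,-2)
river: ρ → (-2,14,12)
river: ρ → (12,10,-4)
river: ρ → (-4,14,6)
river: ρ → (6,10,-8)
river: ρ → (-8,6,8)
river: ρ → (8,10,-6)
river: ρ → (-6,14,4)
river: ρ → (4,10,-12)
river: ρ → (-12,14,2)
river: ρ → (2,14,-12)
river: ρ → (-12,10,4)
river: ρ → (4,14,-6)
ρ-cycle length = 18 (tail of 1 descent step not counted)

18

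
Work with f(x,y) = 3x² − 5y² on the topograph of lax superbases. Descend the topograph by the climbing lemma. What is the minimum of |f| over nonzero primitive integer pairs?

descent: ρ → (-5,0,3)
descent: ρ → (3,6,-2)  [lands on river]
river: ρ → (-2,6,3)
closes: descent 2, river 2
min |a| on river = 2

2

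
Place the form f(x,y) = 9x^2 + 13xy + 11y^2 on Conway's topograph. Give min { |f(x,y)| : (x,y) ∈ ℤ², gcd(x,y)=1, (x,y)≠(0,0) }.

translate: b→-5 (≡13 mod 18), so (9,13,11)→(9,-5,7)
flip: (9,-5,7)→(7,5,9)
reduced (well bottom): (7,5,9) with a≤c, −a<b≤a
well minimum = a = 7

7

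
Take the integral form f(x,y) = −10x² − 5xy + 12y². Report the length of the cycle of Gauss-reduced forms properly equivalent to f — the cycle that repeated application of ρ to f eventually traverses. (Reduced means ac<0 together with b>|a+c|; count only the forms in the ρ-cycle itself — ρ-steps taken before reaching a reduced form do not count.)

D = 505, ⌊√D⌋ = 22
descent: ρ → (12,5,-10)  [lands on river]
river: ρ → (-10,15,7)
river: ρ → (7,13,-12)
river: ρ → (-12,11,8)
river: ρ → (8,21,-2)
river: ρ → (-2,19,18)
river: ρ → (18,17,-3)
river: ρ → (-3,19,12)
ρ-cycle length = 8 (tail of 1 descent step not counted)

8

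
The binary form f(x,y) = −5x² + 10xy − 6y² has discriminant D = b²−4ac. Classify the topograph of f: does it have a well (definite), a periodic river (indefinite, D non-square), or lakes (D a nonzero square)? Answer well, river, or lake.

D = b²−4ac = 10² − 4·(-5)·(-6) = -20
D < 0 ⇒ definite ⇒ every region one sign ⇒ single well

well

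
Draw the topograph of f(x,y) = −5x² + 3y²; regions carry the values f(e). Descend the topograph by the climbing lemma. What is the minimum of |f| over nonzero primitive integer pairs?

descent: ρ → (3,6,-2)  [lands on river]
river: ρ → (-2,6,3)
closes: descent 1, river 2
min |a| on river = 2

2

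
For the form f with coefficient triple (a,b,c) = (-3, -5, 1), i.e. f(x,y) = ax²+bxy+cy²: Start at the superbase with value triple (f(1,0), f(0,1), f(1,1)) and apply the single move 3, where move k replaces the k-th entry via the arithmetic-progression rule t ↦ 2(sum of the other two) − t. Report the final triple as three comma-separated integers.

start (-3,1,-7) = (f(1,0),f(0,1),f(1,1))
replace slot 3: 2·((-3)+1) − (-7) = 3 → (-3,1,3)

-3,1,3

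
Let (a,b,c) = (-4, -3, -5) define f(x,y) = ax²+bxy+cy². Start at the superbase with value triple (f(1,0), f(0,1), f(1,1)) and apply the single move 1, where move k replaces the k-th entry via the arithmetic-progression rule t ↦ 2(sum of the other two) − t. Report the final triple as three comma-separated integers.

start (-4,-5,-12) = (f(1,0),f(0,1),f(1,1))
replace slot 1: 2·((-5)+(-12)) − (-4) = -30 → (-30,-5,-12)

-30,-5,-12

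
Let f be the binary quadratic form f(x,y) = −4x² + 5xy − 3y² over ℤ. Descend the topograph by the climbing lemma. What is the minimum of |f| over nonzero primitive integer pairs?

translate: b→3 (≡-5 mod 8), so (4,-5,3)→(4,3,2)
flip: (4,3,2)→(2,-3,4)
translate: b→1 (≡-3 mod 4), so (2,-3,4)→(2,1,3)
reduced (well bottom): (2,1,3) with a≤c, −a<b≤a
well minimum |f| = |-2| = 2 (negative-definite)

2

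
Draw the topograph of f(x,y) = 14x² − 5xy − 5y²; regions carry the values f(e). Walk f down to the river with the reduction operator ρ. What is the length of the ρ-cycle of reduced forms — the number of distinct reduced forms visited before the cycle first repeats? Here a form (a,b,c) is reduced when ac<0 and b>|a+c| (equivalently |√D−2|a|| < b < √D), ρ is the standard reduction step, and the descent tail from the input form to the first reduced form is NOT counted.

D = 305, ⌊√D⌋ = 17
descent: ρ → (-5,15,4)  [lands on river]
river: ρ → (4,17,-1)
river: ρ → (-1,17,4)
river: ρ → (4,15,-5)
ρ-cycle length = 4 (tail of 1 descent step not counted)

4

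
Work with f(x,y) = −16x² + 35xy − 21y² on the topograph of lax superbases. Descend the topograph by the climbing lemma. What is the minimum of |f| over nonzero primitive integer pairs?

translate: b→-3 (≡-35 mod 32), so (16,-35,21)→(16,-3,2)
flip: (16,-3,2)→(2,3,16)
translate: b→-1 (≡3 mod 4), so (2,3,16)→(2,-1,15)
reduced (well bottom): (2,-1,15) with a≤c, −a<b≤a
well minimum |f| = |-2| = 2 (negative-definite)

2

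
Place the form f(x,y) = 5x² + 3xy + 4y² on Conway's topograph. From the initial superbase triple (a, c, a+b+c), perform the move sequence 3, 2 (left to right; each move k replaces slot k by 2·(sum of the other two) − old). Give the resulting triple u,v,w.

start (5,4,12) = (f(1,0),f(0,1),f(1,1))
replace slot 3: 2·(5+4) − 12 = 6 → (5,4,6)
replace slot 2: 2·(5+6) − 4 = 18 → (5,18,6)

5,18,6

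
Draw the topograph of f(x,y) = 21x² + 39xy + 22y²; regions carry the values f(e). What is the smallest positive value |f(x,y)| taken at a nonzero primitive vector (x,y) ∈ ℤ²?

translate: b→-3 (≡39 mod 42), so (21,39,22)→(21,-3,4)
flip: (21,-3,4)→(4,3,21)
reduced (well bottom): (4,3,21) with a≤c, −a<b≤a
well minimum = a = 4

4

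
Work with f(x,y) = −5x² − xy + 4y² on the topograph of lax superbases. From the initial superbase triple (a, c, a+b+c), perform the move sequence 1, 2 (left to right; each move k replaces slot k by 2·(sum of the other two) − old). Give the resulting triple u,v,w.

start (-5,4,-2) = (f(1,0),f(0,1),f(1,1))
replace slot 1: 2·(4+(-2)) − (-5) = 9 → (9,4,-2)
replace slot 2: 2·(9+(-2)) − 4 = 10 → (9,10,-2)

9,10,-2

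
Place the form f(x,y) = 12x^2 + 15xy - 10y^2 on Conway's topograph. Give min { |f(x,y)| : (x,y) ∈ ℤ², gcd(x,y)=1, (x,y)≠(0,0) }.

river: ρ → (-10,25,2)
river: ρ → (2,23,-22)
river: ρ → (-22,21,3)
river: ρ → (3,21,-22)
river: ρ → (-22,23,2)
river: ρ → (2,25,-10)
river: ρ → (-10,15,12)
river: ρ → (12,9,-13)
river: ρ → (-13,17,8)
river: ρ → (8,15,-15)
river: ρ → (-15,15,8)
river: ρ → (8,17,-13)
river: ρ → (-13,9,12)
river: ρ → (12,15,-10)
closes: descent 0, river 14
min |a| on river = 2

2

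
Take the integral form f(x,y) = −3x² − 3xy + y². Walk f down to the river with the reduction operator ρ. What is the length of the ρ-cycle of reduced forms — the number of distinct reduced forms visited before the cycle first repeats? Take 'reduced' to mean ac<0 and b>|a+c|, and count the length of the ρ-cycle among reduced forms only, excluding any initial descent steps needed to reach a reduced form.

D = 21, ⌊√D⌋ = 4
descent: ρ → (1,3,-3)  [lands on river]
river: ρ → (-3,3,1)
ρ-cycle length = 2 (tail of 1 descent step not counted)

2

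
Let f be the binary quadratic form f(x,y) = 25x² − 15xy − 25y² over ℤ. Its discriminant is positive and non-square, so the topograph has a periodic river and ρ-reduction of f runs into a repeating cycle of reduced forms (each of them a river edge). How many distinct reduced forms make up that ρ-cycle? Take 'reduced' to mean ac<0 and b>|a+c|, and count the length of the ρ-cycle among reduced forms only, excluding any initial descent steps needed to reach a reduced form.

D = 2725, ⌊√D⌋ = 52
descent: ρ → (-25,15,25)  [lands on river]
river: ρ → (25,35,-15)
river: ρ → (-15,25,35)
river: ρ → (35,45,-5)
river: ρ → (-5,45,35)
river: ρ → (35,25,-15)
river: ρ → (-15,35,25)
river: ρ → (25,15,-25)
river: ρ → (-25,35,15)
river: ρ → (15,25,-35)
river: ρ → (-35,45,5)
river: ρ → (5,45,-35)
river: ρ → (-35,25,15)
river: ρ → (15,35,-25)
ρ-cycle length = 14 (tail of 1 descent step not counted)

14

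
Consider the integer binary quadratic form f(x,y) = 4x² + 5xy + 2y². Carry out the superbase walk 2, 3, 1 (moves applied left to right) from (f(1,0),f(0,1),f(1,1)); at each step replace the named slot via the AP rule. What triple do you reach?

start (4,2,11) = (f(1,0),f(0,1),f(1,1))
replace slot 2: 2·(4+11) − 2 = 28 → (4,28,11)
replace slot 3: 2·(4+28) − 11 = 53 → (4,28,53)
replace slot 1: 2·(28+53) − 4 = 158 → (158,28,53)

158,28,53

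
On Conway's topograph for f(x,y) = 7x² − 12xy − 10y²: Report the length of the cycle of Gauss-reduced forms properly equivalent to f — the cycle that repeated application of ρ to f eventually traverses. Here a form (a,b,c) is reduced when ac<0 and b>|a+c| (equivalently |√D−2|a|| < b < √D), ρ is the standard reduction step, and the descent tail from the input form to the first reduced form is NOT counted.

D = 424, ⌊√D⌋ = 20
descent: ρ → (-10,12,7)  [lands on river]
river: ρ → (7,16,-6)
river: ρ → (-6,20,1)
river: ρ → (1,20,-6)
river: ρ → (-6,16,7)
river: ρ → (7,12,-10)
river: ρ → (-10,8,9)
river: ρ → (9,10,-9)
river: ρ → (-9,8,10)
river: ρ → (10,12,-7)
river: ρ → (-7,16,6)
river: ρ → (6,20,-1)
river: ρ → (-1,20,6)
river: ρ → (6,16,-7)
river: ρ → (-7,12,10)
river: ρ → (10,8,-9)
river: ρ → (-9,10,9)
river: ρ → (9,8,-10)
ρ-cycle length = 18 (tail of 1 descent step not counted)

18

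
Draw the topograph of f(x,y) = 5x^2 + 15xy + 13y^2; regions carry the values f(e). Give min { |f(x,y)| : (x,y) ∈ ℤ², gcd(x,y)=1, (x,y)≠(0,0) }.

translate: b→5 (≡15 mod 10), so (5,15,13)→(5,5,3)
flip: (5,5,3)→(3,-5,5)
translate: b→1 (≡-5 mod 6), so (3,-5,5)→(3,1,3)
reduced (well bottom): (3,1,3) with a≤c, −a<b≤a
well minimum = a = 3

3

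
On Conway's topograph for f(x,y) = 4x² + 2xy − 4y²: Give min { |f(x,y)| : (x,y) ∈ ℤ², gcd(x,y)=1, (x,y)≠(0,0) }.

river: ρ → (-4,6,2)
river: ρ → (2,6,-4)
river: ρ → (-4,2,4)
river: ρ → (4,6,-2)
river: ρ → (-2,6,4)
river: ρ → (4,2,-4)
closes: descent 0, river 6
min |a| on river = 2

2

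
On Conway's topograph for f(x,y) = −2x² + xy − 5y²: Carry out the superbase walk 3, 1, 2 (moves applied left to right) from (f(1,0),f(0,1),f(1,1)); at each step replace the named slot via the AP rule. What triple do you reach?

start (-2,-5,-6) = (f(1,0),f(0,1),f(1,1))
replace slot 3: 2·((-2)+(-5)) − (-6) = -8 → (-2,-5,-8)
replace slot 1: 2·((-5)+(-8)) − (-2) = -24 → (-24,-5,-8)
replace slot 2: 2·((-24)+(-8)) − (-5) = -59 → (-24,-59,-8)

-24,-59,-8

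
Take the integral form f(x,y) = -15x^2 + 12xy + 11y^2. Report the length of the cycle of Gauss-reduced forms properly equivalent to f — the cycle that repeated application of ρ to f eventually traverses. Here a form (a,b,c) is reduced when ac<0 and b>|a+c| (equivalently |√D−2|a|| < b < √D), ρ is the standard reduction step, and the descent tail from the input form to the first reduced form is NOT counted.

D = 804, ⌊√D⌋ = 28
river: ρ → (11,10,-16)
river: ρ → (-16,22,5)
river: ρ → (5,28,-1)
river: ρ → (-1,28,5)
river: ρ → (5,22,-16)
river: ρ → (-16,10,11)
river: ρ → (11,12,-15)
river: ρ → (-15,18,8)
river: ρ → (8,14,-19)
river: ρ → (-19,24,3)
river: ρ → (3,24,-19)
river: ρ → (-19,14,8)
river: ρ → (8,18,-15)
river: ρ → (-15,12,11)
ρ-cycle length = 14 (tail of 0 descent steps not counted)

14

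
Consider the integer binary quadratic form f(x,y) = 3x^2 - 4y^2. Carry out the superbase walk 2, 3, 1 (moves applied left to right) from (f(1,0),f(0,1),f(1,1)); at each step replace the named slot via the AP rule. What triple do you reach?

start (3,-4,-1) = (f(1,0),f(0,1),f(1,1))
replace slot 2: 2·(3+(-1)) − (-4) = 8 → (3,8,-1)
replace slot 3: 2·(3+8) − (-1) = 23 → (3,8,23)
replace slot 1: 2·(8+23) − 3 = 59 → (59,8,23)

59,8,23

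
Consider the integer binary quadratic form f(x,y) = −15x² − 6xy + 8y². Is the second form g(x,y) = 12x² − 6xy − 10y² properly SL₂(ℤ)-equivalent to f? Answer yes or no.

D₁ = 516, D₂ = 516
river cycle of f (length 10): (8, 22, -1), (-1, 22, 8), (8, 10, -13), (-13, 16, 5), (5, 14, -16), (-16, 18, 3), (3, 18, -16), (-16, 14, 5), (5, 16, -13), (-13, 10, 8)
river cycle of g (length 10): (-10, 6, 12), (12, 18, -4), (-4, 22, 2), (2, 22, -4), (-4, 18, 12), (12, 6, -10), (-10, 14, 8), (8, 18, -6), (-6, 18, 8), (8, 14, -10)
cycles differ ⇒ inequivalent

no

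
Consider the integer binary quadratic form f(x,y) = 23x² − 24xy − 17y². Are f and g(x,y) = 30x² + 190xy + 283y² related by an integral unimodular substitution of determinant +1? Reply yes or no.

D₁ = 2140, D₂ = 2140
river cycle of f (length 12): (-17, 24, 23), (23, 22, -18), (-18, 14, 27), (27, 40, -5), (-5, 40, 27), (27, 14, -18), (-18, 22, 23), (23, 24, -17), (-17, 44, 3), (3, 46, -2), … (2 more)
river cycle of g (length 12): (-17, 24, 23), (23, 22, -18), (-18, 14, 27), (27, 40, -5), (-5, 40, 27), (27, 14, -18), (-18, 22, 23), (23, 24, -17), (-17, 44, 3), (3, 46, -2), … (2 more)
cycles coincide ⇒ equivalent

yes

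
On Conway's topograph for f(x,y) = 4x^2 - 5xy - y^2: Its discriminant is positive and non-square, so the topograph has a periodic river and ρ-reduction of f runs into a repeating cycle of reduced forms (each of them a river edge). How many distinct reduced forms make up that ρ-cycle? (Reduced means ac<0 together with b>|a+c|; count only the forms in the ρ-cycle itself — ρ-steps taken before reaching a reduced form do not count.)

D = 41, ⌊√D⌋ = 6
descent: ρ → (-1,5,4)  [lands on river]
river: ρ → (4,3,-2)
river: ρ → (-2,5,2)
river: ρ → (2,3,-4)
river: ρ → (-4,5,1)
river: ρ → (1,5,-4)
river: ρ → (-4,3,2)
river: ρ → (2,5,-2)
river: ρ → (-2,3,4)
river: ρ → (4,5,-1)
ρ-cycle length = 10 (tail of 1 descent step not counted)

10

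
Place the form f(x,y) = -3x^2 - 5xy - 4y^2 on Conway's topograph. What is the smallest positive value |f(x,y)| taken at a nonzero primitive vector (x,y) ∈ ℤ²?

translate: b→-1 (≡5 mod 6), so (3,5,4)→(3,-1,2)
flip: (3,-1,2)→(2,1,3)
reduced (well bottom): (2,1,3) with a≤c, −a<b≤a
well minimum |f| = |-2| = 2 (negative-definite)

2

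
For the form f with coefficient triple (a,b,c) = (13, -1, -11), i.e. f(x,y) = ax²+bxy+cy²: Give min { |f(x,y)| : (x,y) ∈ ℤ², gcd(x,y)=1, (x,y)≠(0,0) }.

descent: ρ → (-11,23,1)  [lands on river]
river: ρ → (1,23,-11)
river: ρ → (-11,21,3)
river: ρ → (3,21,-11)
closes: descent 1, river 4
min |a| on river = 1

1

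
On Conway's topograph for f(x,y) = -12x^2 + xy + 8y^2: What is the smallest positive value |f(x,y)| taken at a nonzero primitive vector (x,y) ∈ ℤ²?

descent: ρ → (8,15,-5)  [lands on river]
river: ρ → (-5,15,8)
river: ρ → (8,17,-3)
river: ρ → (-3,19,2)
river: ρ → (2,17,-12)
river: ρ → (-12,7,7)
river: ρ → (7,7,-12)
river: ρ → (-12,17,2)
river: ρ → (2,19,-3)
river: ρ → (-3,17,8)
closes: descent 1, river 10
min |a| on river = 2

2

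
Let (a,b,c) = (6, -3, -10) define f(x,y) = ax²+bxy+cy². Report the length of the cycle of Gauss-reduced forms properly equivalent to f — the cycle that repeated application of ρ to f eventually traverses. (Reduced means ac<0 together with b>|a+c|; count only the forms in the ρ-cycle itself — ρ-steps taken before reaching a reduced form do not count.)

D = 249, ⌊√D⌋ = 15
descent: ρ → (-10,3,6)
descent: ρ → (6,9,-7)  [lands on river]
river: ρ → (-7,5,8)
river: ρ → (8,11,-4)
river: ρ → (-4,13,5)
river: ρ → (5,7,-10)
river: ρ → (-10,13,2)
river: ρ → (2,15,-3)
river: ρ → (-3,15,2)
river: ρ → (2,13,-10)
river: ρ → (-10,7,5)
river: ρ → (5,13,-4)
river: ρ → (-4,11,8)
river: ρ → (8,5,-7)
river: ρ → (-7,9,6)
river: ρ → (6,15,-1)
river: ρ → (-1,15,6)
ρ-cycle length = 16 (tail of 2 descent steps not counted)

16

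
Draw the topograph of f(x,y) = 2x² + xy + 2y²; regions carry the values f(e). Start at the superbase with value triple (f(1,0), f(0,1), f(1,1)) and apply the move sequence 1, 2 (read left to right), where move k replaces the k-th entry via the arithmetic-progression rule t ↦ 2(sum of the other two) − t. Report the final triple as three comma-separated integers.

start (2,2,5) = (f(1,0),f(0,1),f(1,1))
replace slot 1: 2·(2+5) − 2 = 12 → (12,2,5)
replace slot 2: 2·(12+5) − 2 = 32 → (12,32,5)

12,32,5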